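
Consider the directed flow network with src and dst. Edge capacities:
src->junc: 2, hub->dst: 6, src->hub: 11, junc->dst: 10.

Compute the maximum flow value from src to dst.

Augment src->hub->dst: bottleneck 6. Total 6.
Augment src->junc->dst: bottleneck 2. Total 8.
No augmenting path remains in the residual graph.

8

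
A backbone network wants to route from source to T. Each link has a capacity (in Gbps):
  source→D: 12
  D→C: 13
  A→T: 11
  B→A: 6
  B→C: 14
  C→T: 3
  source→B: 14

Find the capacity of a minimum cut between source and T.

Max flow = 9 (via 2 augmenting paths).
In the residual at optimum, the set reachable from source is {B, C, D, source}.
Cut edges: B→A (cap 6), C→T (cap 3). Sum = 9.

9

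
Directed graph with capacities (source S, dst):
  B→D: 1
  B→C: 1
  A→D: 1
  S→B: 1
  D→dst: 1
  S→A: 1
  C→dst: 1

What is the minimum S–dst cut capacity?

Max flow = 2 (via 2 augmenting paths).
In the residual at optimum, the set reachable from S is {S}.
Cut edges: S→B (cap 1), S→A (cap 1). Sum = 2.

2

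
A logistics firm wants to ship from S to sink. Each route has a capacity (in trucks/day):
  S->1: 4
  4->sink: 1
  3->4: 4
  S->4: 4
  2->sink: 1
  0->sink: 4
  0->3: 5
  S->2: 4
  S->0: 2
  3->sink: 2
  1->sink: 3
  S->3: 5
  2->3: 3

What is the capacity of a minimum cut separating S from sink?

9

Max flow = 9 (via 5 augmenting paths).
In the residual at optimum, the set reachable from S is {1, 2, 3, 4, S}.
Cut edges: S->0 (cap 2), 2->sink (cap 1), 1->sink (cap 3), 3->sink (cap 2), 4->sink (cap 1). Sum = 9.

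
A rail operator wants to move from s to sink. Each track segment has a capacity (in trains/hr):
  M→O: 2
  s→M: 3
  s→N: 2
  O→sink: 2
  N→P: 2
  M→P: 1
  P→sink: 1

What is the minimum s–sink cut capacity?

Max flow = 3 (via 2 augmenting paths).
In the residual at optimum, the set reachable from s is {M, N, P, s}.
Cut edges: M→O (cap 2), P→sink (cap 1). Sum = 3.

3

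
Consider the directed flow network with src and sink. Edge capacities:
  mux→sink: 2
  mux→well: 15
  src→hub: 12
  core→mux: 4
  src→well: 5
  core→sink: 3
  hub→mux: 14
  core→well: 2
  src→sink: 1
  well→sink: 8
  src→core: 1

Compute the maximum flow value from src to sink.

12

Augment src→sink: bottleneck 1. Total 1.
Augment src→core→sink: bottleneck 1. Total 2.
Augment src→well→sink: bottleneck 5. Total 7.
Augment src→hub→mux→sink: bottleneck 2. Total 9.
Augment src→hub→mux→well→sink: bottleneck 3. Total 12.
No augmenting path remains in the residual graph.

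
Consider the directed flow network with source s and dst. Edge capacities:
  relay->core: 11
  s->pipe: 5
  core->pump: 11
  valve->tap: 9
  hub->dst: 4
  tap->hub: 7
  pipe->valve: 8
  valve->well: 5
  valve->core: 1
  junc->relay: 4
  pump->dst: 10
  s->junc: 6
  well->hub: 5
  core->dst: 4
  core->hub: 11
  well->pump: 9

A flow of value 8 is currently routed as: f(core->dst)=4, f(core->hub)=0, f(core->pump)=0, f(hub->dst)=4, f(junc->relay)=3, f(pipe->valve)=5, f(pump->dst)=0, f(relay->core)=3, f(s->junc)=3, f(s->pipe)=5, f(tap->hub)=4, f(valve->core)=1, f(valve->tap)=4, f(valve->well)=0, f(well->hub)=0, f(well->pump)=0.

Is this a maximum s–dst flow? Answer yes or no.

Residual path s->junc->relay->core->pump->dst has bottleneck 1 > 0.
Pushing 1 along it raises the flow to 9, so the given flow is not maximum.

No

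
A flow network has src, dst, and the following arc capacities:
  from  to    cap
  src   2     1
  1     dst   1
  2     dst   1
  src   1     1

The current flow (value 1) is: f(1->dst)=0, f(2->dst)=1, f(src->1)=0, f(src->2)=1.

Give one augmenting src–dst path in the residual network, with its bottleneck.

Residual along src->1->dst: src->1: 1, 1->dst: 1.
Bottleneck = min = 1.

src->1->dst, bottleneck 1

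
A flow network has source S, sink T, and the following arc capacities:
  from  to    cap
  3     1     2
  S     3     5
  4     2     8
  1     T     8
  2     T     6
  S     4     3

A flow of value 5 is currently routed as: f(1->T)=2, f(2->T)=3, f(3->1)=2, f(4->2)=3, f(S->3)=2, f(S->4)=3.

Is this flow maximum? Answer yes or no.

Residual reachable from S: {3, S}; T is not reachable.
Saturated cut: 3->1, S->4 with total capacity 5 = current flow value. Flow is maximum.

Yes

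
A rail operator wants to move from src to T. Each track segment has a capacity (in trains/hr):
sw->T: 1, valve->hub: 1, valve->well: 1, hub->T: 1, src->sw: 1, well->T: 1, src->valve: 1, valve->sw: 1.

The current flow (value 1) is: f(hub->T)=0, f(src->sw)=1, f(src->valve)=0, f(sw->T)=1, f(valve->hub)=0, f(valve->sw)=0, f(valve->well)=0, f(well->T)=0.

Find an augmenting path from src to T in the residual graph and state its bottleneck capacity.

src->valve->well->T, bottleneck 1

Residual along src->valve->well->T: src->valve: 1, valve->well: 1, well->T: 1.
Bottleneck = min = 1.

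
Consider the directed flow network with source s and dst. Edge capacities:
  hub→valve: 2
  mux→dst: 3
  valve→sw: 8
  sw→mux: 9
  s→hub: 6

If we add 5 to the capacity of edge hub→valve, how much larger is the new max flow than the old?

1

Original max flow = 2.
After raising cap(hub→valve), augmenting paths through that edge carry 1 more unit.
New max flow = 3. Increase = 1.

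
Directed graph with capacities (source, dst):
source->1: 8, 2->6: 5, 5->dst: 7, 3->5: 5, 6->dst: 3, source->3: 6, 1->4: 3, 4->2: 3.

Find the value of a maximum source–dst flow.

8

Augment source->3->5->dst: bottleneck 5. Total 5.
Augment source->1->4->2->6->dst: bottleneck 3. Total 8.
No augmenting path remains in the residual graph.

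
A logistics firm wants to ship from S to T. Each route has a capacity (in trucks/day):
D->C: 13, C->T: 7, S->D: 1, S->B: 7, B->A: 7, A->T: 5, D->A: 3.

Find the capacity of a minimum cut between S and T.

Max flow = 6 (via 2 augmenting paths).
In the residual at optimum, the set reachable from S is {A, B, S}.
Cut edges: S->D (cap 1), A->T (cap 5). Sum = 6.

6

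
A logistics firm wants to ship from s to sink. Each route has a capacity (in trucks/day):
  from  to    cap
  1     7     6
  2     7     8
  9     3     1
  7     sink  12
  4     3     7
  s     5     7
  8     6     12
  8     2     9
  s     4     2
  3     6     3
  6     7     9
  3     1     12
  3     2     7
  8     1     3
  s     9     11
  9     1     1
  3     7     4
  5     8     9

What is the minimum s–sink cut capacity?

11

Max flow = 11 (via 5 augmenting paths).
In the residual at optimum, the set reachable from s is {9, s}.
Cut edges: s->4 (cap 2), s->5 (cap 7), 9->3 (cap 1), 9->1 (cap 1). Sum = 11.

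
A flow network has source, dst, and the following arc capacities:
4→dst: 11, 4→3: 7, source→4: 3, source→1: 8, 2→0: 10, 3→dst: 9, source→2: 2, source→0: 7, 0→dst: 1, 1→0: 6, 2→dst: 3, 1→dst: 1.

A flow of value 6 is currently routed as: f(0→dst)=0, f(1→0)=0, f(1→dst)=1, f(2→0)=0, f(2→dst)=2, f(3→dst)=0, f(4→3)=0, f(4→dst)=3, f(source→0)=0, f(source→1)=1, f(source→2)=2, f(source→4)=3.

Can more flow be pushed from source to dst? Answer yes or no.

Residual path source→0→dst has bottleneck 1 > 0.
Pushing 1 along it raises the flow to 7, so the given flow is not maximum.

Yes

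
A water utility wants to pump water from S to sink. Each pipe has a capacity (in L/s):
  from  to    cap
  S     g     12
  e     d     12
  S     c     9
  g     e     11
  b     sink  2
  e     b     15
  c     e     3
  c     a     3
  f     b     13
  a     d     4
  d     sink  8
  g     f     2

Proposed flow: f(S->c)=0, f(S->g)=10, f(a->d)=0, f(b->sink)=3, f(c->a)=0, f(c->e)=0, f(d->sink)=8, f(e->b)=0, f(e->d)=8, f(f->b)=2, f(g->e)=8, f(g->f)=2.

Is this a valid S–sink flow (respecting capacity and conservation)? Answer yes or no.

Capacity violated on b->sink: flow 3 > capacity 2.

No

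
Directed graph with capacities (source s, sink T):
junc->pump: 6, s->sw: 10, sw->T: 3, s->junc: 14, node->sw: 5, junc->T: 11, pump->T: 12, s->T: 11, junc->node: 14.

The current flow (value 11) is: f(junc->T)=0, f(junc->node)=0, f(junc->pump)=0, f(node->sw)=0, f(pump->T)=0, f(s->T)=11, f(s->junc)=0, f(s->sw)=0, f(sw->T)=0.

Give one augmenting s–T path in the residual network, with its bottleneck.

s->junc->T, bottleneck 11

Residual along s->junc->T: s->junc: 14, junc->T: 11.
Bottleneck = min = 11.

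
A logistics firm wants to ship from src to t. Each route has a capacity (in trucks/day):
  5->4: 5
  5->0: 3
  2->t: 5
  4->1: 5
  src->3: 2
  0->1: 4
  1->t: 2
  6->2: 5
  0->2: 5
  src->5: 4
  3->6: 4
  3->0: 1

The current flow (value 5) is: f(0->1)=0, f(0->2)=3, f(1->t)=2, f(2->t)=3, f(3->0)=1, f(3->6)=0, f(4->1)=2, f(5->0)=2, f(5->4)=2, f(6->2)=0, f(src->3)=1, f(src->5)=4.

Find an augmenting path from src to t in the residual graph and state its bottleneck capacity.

Residual along src->3->6->2->t: src->3: 1, 3->6: 4, 6->2: 5, 2->t: 2.
Bottleneck = min = 1.

src->3->6->2->t, bottleneck 1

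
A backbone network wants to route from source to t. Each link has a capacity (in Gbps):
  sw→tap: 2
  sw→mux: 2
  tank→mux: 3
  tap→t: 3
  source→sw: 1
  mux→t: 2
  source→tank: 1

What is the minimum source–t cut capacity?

Max flow = 2 (via 2 augmenting paths).
In the residual at optimum, the set reachable from source is {source}.
Cut edges: source→sw (cap 1), source→tank (cap 1). Sum = 2.

2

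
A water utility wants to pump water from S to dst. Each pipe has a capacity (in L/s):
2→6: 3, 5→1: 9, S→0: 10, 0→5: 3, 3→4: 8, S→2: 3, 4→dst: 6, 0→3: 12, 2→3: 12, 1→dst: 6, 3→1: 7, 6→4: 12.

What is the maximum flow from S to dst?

Augment S→2→6→4→dst: bottleneck 3. Total 3.
Augment S→0→3→4→dst: bottleneck 3. Total 6.
Augment S→0→3→1→dst: bottleneck 6. Total 12.
No augmenting path remains in the residual graph.

12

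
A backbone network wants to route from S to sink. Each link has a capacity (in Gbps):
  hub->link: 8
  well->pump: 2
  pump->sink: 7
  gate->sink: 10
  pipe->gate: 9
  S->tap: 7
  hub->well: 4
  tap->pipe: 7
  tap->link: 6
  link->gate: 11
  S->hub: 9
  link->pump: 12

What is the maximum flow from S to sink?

Augment S->tap->pipe->gate->sink: bottleneck 7. Total 7.
Augment S->hub->link->gate->sink: bottleneck 3. Total 10.
Augment S->hub->link->pump->sink: bottleneck 5. Total 15.
Augment S->hub->well->pump->sink: bottleneck 1. Total 16.
No augmenting path remains in the residual graph.

16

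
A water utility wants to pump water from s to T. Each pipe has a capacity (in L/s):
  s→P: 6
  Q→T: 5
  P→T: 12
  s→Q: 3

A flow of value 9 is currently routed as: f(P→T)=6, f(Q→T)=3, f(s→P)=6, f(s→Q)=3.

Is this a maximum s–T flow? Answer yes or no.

Residual reachable from s: {s}; T is not reachable.
Saturated cut: s→Q, s→P with total capacity 9 = current flow value. Flow is maximum.

Yes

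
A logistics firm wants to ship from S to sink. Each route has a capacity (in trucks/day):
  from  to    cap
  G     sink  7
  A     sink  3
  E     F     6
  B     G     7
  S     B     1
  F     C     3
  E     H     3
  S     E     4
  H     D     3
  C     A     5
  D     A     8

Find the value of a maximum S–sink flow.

Augment S→B→G→sink: bottleneck 1. Total 1.
Augment S→E→F→C→A→sink: bottleneck 3. Total 4.
No augmenting path remains in the residual graph.

4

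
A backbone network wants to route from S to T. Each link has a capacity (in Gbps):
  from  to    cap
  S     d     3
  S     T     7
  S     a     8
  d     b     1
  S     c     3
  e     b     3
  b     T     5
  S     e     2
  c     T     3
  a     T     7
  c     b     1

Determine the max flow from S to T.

Augment S->T: bottleneck 7. Total 7.
Augment S->c->T: bottleneck 3. Total 10.
Augment S->a->T: bottleneck 7. Total 17.
Augment S->e->b->T: bottleneck 2. Total 19.
Augment S->d->b->T: bottleneck 1. Total 20.
No augmenting path remains in the residual graph.

20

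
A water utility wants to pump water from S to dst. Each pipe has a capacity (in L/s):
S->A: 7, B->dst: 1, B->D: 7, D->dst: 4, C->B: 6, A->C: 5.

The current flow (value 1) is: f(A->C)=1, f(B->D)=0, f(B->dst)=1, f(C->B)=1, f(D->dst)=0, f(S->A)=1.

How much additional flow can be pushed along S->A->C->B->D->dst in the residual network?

Residual capacities along the path: S->A: 6, A->C: 4, C->B: 5, B->D: 7, D->dst: 4.
Minimum is 4.

4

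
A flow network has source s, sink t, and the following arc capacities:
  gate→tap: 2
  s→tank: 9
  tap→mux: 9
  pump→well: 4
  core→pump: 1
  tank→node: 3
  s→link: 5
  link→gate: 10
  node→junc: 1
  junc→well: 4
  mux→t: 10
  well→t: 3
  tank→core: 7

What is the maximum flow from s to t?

Augment s→tank→node→junc→well→t: bottleneck 1. Total 1.
Augment s→tank→core→pump→well→t: bottleneck 1. Total 2.
Augment s→link→gate→tap→mux→t: bottleneck 2. Total 4.
No augmenting path remains in the residual graph.

4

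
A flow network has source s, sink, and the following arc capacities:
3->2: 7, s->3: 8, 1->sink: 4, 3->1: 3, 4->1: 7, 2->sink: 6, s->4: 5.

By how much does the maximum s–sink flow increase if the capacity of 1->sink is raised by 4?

3

Original max flow = 10.
After raising cap(1->sink), augmenting paths through that edge carry 3 more units.
New max flow = 13. Increase = 3.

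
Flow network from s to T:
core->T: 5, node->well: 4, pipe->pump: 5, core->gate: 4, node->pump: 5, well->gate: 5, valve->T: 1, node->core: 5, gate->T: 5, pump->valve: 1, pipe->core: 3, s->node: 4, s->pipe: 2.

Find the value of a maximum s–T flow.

6

Augment s->node->core->T: bottleneck 4. Total 4.
Augment s->pipe->core->T: bottleneck 1. Total 5.
Augment s->pipe->pump->valve->T: bottleneck 1. Total 6.
No augmenting path remains in the residual graph.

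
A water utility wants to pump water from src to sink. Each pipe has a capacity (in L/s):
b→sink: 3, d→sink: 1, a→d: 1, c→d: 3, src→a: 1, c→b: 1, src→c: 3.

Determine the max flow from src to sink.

Augment src→c→b→sink: bottleneck 1. Total 1.
Augment src→c→d→sink: bottleneck 1. Total 2.
No augmenting path remains in the residual graph.

2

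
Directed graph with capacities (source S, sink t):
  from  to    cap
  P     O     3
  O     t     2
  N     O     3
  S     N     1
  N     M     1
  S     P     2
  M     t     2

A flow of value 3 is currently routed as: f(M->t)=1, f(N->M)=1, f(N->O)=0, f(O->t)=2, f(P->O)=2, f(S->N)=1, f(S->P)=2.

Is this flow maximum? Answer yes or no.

Yes

Residual reachable from S: {S}; t is not reachable.
Saturated cut: S->N, S->P with total capacity 3 = current flow value. Flow is maximum.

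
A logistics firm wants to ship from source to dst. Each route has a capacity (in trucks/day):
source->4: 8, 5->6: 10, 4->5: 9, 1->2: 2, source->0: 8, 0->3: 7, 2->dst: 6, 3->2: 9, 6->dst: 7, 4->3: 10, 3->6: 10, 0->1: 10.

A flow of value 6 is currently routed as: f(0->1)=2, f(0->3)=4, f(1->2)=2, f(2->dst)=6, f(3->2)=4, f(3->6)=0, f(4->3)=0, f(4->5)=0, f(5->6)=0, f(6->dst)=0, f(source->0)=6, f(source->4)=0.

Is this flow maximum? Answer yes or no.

Residual path source->0->3->6->dst has bottleneck 2 > 0.
Pushing 2 along it raises the flow to 8, so the given flow is not maximum.

No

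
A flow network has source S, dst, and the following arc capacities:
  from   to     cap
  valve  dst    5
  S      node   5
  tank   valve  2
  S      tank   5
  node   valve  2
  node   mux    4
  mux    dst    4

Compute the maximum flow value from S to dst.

Augment S→node→mux→dst: bottleneck 4. Total 4.
Augment S→node→valve→dst: bottleneck 1. Total 5.
Augment S→tank→valve→dst: bottleneck 2. Total 7.
No augmenting path remains in the residual graph.

7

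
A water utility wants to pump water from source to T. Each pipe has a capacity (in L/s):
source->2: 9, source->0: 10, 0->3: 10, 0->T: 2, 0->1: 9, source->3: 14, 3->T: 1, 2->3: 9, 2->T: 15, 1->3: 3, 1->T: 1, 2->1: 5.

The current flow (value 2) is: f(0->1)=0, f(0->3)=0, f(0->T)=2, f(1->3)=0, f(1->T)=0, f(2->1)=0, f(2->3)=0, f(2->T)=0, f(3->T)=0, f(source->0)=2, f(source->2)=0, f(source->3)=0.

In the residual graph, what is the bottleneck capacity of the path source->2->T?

9

Residual capacities along the path: source->2: 9, 2->T: 15.
Minimum is 9.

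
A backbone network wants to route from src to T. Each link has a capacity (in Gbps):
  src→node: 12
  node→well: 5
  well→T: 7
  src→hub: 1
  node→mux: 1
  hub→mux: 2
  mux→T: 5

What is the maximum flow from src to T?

7

Augment src→node→well→T: bottleneck 5. Total 5.
Augment src→node→mux→T: bottleneck 1. Total 6.
Augment src→hub→mux→T: bottleneck 1. Total 7.
No augmenting path remains in the residual graph.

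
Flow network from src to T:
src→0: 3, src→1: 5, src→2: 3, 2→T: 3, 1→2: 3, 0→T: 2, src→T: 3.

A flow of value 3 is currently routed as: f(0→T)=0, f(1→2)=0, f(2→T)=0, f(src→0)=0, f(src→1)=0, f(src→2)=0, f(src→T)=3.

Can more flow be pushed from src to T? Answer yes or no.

Residual path src→2→T has bottleneck 3 > 0.
Pushing 3 along it raises the flow to 6, so the given flow is not maximum.

Yes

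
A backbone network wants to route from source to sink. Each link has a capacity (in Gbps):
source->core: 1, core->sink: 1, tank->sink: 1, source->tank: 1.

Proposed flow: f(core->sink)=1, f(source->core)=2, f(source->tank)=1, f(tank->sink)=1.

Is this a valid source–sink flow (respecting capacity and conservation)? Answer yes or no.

Capacity violated on source->core: flow 2 > capacity 1.

No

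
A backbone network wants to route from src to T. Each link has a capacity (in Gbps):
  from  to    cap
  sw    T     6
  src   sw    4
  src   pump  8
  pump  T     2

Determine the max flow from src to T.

Augment src->sw->T: bottleneck 4. Total 4.
Augment src->pump->T: bottleneck 2. Total 6.
No augmenting path remains in the residual graph.

6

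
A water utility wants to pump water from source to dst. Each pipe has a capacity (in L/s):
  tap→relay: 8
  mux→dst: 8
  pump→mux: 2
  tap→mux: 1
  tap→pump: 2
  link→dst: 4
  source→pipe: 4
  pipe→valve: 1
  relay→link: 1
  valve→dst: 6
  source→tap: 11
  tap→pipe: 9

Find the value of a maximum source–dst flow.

Augment source→tap→mux→dst: bottleneck 1. Total 1.
Augment source→pipe→valve→dst: bottleneck 1. Total 2.
Augment source→tap→relay→link→dst: bottleneck 1. Total 3.
Augment source→tap→pump→mux→dst: bottleneck 2. Total 5.
No augmenting path remains in the residual graph.

5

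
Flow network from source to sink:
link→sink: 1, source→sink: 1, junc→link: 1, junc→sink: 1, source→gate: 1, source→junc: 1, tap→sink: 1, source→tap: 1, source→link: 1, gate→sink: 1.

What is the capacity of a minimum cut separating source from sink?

5

Max flow = 5 (via 5 augmenting paths).
In the residual at optimum, the set reachable from source is {source}.
Cut edges: source→junc (cap 1), source→tap (cap 1), source→gate (cap 1), source→link (cap 1), source→sink (cap 1). Sum = 5.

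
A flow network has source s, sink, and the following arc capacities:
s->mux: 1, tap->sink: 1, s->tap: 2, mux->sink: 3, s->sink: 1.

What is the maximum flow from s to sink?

3

Augment s->sink: bottleneck 1. Total 1.
Augment s->mux->sink: bottleneck 1. Total 2.
Augment s->tap->sink: bottleneck 1. Total 3.
No augmenting path remains in the residual graph.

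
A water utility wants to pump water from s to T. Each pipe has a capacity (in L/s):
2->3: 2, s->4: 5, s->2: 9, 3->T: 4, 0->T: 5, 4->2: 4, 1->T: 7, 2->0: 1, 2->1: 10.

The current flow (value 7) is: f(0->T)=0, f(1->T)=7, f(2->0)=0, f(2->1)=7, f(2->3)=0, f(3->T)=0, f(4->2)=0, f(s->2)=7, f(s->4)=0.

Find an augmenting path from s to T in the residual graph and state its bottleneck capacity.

Residual along s->2->0->T: s->2: 2, 2->0: 1, 0->T: 5.
Bottleneck = min = 1.

s->2->0->T, bottleneck 1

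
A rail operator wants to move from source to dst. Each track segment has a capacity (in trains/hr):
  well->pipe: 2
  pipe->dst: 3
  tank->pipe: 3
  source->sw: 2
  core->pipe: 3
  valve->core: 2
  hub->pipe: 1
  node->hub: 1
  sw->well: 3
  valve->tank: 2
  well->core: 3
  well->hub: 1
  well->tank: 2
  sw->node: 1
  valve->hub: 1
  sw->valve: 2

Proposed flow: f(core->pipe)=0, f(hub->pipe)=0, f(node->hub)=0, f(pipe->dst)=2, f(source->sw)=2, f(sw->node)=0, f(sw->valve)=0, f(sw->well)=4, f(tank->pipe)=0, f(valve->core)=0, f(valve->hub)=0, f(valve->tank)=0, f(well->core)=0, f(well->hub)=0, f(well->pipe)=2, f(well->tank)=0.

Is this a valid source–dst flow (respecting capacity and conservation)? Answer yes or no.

Capacity violated on sw->well: flow 4 > capacity 3.

No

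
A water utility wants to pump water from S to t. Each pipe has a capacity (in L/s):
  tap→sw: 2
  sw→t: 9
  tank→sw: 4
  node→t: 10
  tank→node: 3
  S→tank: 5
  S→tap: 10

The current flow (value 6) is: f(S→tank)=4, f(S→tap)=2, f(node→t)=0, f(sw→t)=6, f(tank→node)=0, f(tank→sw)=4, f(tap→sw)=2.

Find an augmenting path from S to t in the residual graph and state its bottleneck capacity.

Residual along S→tank→node→t: S→tank: 1, tank→node: 3, node→t: 10.
Bottleneck = min = 1.

S→tank→node→t, bottleneck 1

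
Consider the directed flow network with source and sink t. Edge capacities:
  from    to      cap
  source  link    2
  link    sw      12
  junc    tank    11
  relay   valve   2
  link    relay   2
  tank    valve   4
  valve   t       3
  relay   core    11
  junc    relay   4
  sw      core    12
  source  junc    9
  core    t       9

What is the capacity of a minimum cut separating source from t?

Max flow = 9 (via 3 augmenting paths).
In the residual at optimum, the set reachable from source is {junc, source, tank, valve}.
Cut edges: source->link (cap 2), junc->relay (cap 4), valve->t (cap 3). Sum = 9.

9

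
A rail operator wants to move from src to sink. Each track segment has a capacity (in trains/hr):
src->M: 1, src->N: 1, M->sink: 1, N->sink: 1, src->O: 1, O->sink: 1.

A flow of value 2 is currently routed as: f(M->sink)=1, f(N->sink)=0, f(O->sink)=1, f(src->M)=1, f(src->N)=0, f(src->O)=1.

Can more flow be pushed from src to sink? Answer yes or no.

Yes

Residual path src->N->sink has bottleneck 1 > 0.
Pushing 1 along it raises the flow to 3, so the given flow is not maximum.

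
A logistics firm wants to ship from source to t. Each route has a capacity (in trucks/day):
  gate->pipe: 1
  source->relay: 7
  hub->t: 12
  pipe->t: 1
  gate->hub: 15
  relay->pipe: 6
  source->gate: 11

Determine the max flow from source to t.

Augment source->gate->hub->t: bottleneck 11. Total 11.
Augment source->relay->pipe->t: bottleneck 1. Total 12.
No augmenting path remains in the residual graph.

12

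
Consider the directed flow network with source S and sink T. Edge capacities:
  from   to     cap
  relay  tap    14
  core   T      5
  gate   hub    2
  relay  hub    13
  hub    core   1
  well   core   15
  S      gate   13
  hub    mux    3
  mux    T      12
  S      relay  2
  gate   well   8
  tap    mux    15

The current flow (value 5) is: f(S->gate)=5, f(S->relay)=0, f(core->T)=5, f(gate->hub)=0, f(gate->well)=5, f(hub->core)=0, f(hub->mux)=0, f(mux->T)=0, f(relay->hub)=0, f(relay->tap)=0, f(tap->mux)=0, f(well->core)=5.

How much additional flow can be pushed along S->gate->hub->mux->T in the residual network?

Residual capacities along the path: S->gate: 8, gate->hub: 2, hub->mux: 3, mux->T: 12.
Minimum is 2.

2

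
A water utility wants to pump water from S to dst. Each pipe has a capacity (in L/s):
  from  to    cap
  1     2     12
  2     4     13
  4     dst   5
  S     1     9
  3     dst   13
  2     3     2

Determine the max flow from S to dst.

Augment S->1->2->3->dst: bottleneck 2. Total 2.
Augment S->1->2->4->dst: bottleneck 5. Total 7.
No augmenting path remains in the residual graph.

7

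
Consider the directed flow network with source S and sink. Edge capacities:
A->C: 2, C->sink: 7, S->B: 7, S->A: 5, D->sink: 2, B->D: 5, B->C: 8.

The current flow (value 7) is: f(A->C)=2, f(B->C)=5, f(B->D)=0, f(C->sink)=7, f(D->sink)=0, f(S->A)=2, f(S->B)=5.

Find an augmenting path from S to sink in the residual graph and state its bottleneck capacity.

Residual along S->B->D->sink: S->B: 2, B->D: 5, D->sink: 2.
Bottleneck = min = 2.

S->B->D->sink, bottleneck 2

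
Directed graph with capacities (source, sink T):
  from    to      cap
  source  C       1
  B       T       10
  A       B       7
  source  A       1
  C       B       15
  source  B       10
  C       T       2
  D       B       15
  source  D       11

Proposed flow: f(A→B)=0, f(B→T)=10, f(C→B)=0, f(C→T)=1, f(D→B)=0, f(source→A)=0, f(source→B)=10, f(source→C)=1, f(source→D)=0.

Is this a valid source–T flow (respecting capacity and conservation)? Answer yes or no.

Yes

Every edge has 0 ≤ f(e) ≤ cap(e).
At each intermediate node, inflow equals outflow.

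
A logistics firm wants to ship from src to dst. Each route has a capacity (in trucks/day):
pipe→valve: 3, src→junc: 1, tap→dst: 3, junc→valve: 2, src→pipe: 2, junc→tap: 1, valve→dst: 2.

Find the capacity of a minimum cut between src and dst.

Max flow = 3 (via 2 augmenting paths).
In the residual at optimum, the set reachable from src is {src}.
Cut edges: src→junc (cap 1), src→pipe (cap 2). Sum = 3.

3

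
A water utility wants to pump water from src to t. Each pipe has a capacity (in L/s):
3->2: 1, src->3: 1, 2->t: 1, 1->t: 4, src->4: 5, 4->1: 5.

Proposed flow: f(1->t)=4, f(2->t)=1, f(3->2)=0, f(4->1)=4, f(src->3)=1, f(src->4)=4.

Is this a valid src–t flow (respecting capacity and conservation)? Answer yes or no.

Conservation fails at 3: inflow 1 ≠ outflow 0.

No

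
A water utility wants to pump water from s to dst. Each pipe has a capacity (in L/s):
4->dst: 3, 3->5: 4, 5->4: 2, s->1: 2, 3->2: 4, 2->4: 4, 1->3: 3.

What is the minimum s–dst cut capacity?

2

Max flow = 2 (via 1 augmenting path).
In the residual at optimum, the set reachable from s is {s}.
Cut edges: s->1 (cap 2). Sum = 2.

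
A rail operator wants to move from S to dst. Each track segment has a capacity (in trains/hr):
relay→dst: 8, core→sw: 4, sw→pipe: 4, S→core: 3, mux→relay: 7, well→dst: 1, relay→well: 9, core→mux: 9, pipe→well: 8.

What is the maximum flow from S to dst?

3

Augment S→core→mux→relay→dst: bottleneck 3. Total 3.
No augmenting path remains in the residual graph.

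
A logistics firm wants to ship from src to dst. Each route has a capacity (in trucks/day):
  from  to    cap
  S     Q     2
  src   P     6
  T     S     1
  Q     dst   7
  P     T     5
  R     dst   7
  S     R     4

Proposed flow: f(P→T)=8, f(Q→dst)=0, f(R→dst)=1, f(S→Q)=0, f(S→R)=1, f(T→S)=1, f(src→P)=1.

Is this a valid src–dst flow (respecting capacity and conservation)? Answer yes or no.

No

Capacity violated on P→T: flow 8 > capacity 5.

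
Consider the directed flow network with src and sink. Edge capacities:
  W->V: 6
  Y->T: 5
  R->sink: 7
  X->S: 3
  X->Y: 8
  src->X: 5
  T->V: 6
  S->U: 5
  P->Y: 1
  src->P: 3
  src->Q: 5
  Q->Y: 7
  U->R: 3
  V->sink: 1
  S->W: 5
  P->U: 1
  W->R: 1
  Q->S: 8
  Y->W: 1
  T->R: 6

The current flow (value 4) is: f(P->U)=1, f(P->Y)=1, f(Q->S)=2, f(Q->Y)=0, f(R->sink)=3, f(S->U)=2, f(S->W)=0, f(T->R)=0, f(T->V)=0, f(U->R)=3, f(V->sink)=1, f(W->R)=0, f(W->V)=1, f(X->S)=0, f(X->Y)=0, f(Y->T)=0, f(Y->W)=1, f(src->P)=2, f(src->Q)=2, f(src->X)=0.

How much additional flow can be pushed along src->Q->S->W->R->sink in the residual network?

1

Residual capacities along the path: src->Q: 3, Q->S: 6, S->W: 5, W->R: 1, R->sink: 4.
Minimum is 1.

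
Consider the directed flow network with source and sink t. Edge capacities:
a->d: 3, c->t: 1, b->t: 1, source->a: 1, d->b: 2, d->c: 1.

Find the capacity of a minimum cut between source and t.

1

Max flow = 1 (via 1 augmenting path).
In the residual at optimum, the set reachable from source is {source}.
Cut edges: source->a (cap 1). Sum = 1.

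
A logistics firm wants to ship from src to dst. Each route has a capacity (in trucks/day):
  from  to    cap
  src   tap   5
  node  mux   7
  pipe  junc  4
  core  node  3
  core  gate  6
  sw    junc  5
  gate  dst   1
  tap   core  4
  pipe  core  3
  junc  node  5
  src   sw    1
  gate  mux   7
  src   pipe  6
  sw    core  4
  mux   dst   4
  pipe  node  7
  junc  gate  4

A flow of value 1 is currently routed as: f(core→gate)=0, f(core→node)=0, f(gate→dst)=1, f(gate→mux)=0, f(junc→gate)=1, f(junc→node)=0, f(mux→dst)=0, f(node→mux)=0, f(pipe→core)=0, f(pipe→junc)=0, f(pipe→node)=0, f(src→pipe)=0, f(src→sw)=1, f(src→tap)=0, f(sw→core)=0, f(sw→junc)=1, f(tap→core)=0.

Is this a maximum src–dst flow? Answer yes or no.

No

Residual path src→pipe→node→mux→dst has bottleneck 4 > 0.
Pushing 4 along it raises the flow to 5, so the given flow is not maximum.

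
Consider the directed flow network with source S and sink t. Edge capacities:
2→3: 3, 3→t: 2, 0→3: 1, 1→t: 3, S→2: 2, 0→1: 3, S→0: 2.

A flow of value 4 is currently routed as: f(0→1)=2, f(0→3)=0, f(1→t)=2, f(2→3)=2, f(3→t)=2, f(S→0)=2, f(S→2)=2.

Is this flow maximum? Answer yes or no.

Yes

Residual reachable from S: {S}; t is not reachable.
Saturated cut: S→2, S→0 with total capacity 4 = current flow value. Flow is maximum.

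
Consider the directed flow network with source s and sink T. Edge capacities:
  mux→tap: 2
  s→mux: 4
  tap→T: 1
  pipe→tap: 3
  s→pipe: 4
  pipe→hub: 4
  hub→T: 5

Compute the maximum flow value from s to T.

Augment s→mux→tap→T: bottleneck 1. Total 1.
Augment s→pipe→hub→T: bottleneck 4. Total 5.
No augmenting path remains in the residual graph.

5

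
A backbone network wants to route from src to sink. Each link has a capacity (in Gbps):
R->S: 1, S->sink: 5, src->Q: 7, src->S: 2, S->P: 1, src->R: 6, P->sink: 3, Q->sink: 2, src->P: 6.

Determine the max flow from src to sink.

8

Augment src->S->sink: bottleneck 2. Total 2.
Augment src->Q->sink: bottleneck 2. Total 4.
Augment src->P->sink: bottleneck 3. Total 7.
Augment src->R->S->sink: bottleneck 1. Total 8.
No augmenting path remains in the residual graph.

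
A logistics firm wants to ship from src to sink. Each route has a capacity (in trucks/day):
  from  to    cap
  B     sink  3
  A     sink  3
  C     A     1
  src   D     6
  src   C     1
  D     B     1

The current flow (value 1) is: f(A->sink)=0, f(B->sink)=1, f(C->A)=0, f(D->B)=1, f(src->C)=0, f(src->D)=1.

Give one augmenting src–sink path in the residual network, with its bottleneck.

Residual along src->C->A->sink: src->C: 1, C->A: 1, A->sink: 3.
Bottleneck = min = 1.

src->C->A->sink, bottleneck 1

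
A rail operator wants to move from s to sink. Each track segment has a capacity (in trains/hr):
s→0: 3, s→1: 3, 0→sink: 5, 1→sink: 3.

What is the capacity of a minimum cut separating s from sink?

6

Max flow = 6 (via 2 augmenting paths).
In the residual at optimum, the set reachable from s is {s}.
Cut edges: s→0 (cap 3), s→1 (cap 3). Sum = 6.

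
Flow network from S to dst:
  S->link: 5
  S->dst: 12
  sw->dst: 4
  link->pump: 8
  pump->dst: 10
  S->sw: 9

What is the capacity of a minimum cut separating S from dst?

21

Max flow = 21 (via 3 augmenting paths).
In the residual at optimum, the set reachable from S is {S, sw}.
Cut edges: S->link (cap 5), S->dst (cap 12), sw->dst (cap 4). Sum = 21.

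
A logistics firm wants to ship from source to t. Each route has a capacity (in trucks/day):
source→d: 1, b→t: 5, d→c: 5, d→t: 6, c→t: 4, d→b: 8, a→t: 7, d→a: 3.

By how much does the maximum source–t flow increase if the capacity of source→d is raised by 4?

4

Original max flow = 1.
After raising cap(source→d), augmenting paths through that edge carry 4 more units.
New max flow = 5. Increase = 4.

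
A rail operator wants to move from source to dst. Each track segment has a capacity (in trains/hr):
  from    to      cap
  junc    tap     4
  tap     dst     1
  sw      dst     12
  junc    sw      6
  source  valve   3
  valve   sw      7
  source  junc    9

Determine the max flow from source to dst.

Augment source→valve→sw→dst: bottleneck 3. Total 3.
Augment source→junc→sw→dst: bottleneck 6. Total 9.
Augment source→junc→tap→dst: bottleneck 1. Total 10.
No augmenting path remains in the residual graph.

10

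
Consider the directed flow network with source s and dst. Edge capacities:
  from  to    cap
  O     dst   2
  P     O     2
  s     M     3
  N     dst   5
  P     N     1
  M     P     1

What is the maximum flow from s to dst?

Augment s→M→P→O→dst: bottleneck 1. Total 1.
No augmenting path remains in the residual graph.

1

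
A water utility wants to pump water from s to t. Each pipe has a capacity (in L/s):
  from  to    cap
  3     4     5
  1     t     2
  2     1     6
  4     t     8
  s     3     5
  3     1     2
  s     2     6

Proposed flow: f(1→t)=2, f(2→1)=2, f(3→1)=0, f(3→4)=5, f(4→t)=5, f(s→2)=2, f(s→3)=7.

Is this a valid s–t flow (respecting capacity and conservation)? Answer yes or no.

Capacity violated on s→3: flow 7 > capacity 5.

No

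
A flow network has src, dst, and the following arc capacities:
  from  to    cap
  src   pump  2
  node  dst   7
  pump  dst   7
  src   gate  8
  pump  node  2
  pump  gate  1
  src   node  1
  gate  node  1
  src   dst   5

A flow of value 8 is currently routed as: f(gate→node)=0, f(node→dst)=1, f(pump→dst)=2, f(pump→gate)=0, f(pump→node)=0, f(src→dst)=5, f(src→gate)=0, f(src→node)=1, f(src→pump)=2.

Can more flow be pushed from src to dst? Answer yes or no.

Residual path src→gate→node→dst has bottleneck 1 > 0.
Pushing 1 along it raises the flow to 9, so the given flow is not maximum.

Yes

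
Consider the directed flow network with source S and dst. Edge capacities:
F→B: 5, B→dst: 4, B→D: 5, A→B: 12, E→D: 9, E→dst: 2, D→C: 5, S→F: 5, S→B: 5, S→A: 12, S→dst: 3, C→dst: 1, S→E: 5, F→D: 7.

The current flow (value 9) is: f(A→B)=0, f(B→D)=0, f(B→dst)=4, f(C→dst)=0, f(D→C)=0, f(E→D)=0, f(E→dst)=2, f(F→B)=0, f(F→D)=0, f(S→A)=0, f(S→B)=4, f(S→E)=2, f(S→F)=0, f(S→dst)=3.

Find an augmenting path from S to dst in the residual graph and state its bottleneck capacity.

Residual along S→F→D→C→dst: S→F: 5, F→D: 7, D→C: 5, C→dst: 1.
Bottleneck = min = 1.

S→F→D→C→dst, bottleneck 1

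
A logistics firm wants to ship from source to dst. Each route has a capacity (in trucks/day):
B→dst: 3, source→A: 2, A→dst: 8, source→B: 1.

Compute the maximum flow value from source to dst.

3

Augment source→A→dst: bottleneck 2. Total 2.
Augment source→B→dst: bottleneck 1. Total 3.
No augmenting path remains in the residual graph.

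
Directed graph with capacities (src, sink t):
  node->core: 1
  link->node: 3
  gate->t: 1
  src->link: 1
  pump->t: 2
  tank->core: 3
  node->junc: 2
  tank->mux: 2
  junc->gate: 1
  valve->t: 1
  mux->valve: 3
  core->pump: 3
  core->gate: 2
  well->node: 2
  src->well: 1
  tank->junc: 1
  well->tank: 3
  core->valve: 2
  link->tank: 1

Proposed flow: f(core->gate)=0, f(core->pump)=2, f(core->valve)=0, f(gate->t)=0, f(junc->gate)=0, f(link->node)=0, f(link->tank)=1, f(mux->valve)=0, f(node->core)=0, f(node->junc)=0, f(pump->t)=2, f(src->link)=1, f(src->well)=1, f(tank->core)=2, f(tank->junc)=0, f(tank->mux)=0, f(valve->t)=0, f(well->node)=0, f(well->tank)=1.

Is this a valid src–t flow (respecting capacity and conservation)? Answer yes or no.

Every edge has 0 ≤ f(e) ≤ cap(e).
At each intermediate node, inflow equals outflow.

Yes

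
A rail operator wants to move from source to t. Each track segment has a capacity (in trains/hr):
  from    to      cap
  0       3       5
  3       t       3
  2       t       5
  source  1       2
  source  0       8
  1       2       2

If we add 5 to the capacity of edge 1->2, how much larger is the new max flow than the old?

Original max flow = 5.
Edge 1->2 does not cross the min cut (source side {0, 3, source}), so extra capacity there cannot help.
New max flow = 5. Increase = 0.

0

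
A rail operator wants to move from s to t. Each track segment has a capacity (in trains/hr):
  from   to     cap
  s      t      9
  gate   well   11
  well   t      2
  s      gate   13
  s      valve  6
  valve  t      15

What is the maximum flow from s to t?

17

Augment s->t: bottleneck 9. Total 9.
Augment s->valve->t: bottleneck 6. Total 15.
Augment s->gate->well->t: bottleneck 2. Total 17.
No augmenting path remains in the residual graph.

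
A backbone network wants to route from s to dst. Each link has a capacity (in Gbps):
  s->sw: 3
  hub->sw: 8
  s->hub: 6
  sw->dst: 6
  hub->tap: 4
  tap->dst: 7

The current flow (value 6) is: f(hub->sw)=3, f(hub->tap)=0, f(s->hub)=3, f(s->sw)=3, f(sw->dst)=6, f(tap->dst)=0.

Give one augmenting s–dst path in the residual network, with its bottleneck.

s->hub->tap->dst, bottleneck 3

Residual along s->hub->tap->dst: s->hub: 3, hub->tap: 4, tap->dst: 7.
Bottleneck = min = 3.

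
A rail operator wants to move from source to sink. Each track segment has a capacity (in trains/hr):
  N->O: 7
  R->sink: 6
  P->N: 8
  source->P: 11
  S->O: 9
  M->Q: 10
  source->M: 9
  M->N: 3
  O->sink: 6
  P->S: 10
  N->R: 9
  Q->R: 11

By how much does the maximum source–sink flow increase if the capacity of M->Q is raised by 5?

Original max flow = 12.
Edge M->Q does not cross the min cut (source side {M, N, O, P, Q, R, S, source}), so extra capacity there cannot help.
New max flow = 12. Increase = 0.

0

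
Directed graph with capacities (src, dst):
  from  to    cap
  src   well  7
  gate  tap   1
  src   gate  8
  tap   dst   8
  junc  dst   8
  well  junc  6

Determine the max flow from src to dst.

7

Augment src→well→junc→dst: bottleneck 6. Total 6.
Augment src→gate→tap→dst: bottleneck 1. Total 7.
No augmenting path remains in the residual graph.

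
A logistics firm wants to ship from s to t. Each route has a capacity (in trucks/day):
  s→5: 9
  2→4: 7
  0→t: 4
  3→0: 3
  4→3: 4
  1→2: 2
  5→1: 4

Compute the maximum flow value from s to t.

2

Augment s→5→1→2→4→3→0→t: bottleneck 2. Total 2.
No augmenting path remains in the residual graph.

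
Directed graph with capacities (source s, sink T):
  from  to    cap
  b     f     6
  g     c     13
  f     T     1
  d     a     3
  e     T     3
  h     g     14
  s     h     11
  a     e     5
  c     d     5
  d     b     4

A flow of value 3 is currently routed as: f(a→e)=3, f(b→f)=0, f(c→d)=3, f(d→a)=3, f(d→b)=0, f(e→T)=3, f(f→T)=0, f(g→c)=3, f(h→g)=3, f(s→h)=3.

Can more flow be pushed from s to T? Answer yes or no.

Residual path s→h→g→c→d→b→f→T has bottleneck 1 > 0.
Pushing 1 along it raises the flow to 4, so the given flow is not maximum.

Yes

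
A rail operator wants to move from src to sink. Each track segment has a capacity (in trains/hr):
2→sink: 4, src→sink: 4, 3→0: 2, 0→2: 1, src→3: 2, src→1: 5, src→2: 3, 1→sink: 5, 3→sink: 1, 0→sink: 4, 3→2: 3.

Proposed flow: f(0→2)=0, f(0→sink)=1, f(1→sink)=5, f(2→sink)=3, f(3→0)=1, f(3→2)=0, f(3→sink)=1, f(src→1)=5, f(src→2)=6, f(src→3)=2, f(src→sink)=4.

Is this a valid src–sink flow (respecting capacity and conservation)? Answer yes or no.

Capacity violated on src→2: flow 6 > capacity 3.

No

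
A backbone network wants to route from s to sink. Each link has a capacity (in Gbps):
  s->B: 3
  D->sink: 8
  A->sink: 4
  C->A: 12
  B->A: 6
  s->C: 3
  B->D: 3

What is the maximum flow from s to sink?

6

Augment s->C->A->sink: bottleneck 3. Total 3.
Augment s->B->A->sink: bottleneck 1. Total 4.
Augment s->B->D->sink: bottleneck 2. Total 6.
No augmenting path remains in the residual graph.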